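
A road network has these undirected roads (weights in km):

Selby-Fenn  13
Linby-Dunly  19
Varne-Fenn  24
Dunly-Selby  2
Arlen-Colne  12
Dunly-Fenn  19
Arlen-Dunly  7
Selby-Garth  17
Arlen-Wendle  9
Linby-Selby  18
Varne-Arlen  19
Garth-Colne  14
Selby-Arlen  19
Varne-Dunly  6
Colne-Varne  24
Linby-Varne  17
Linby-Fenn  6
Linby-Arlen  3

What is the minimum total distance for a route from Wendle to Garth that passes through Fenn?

Shortest Wendle→Fenn: Wendle–Arlen–Linby–Fenn = 18
Best Fenn to Garth: Fenn–Selby–Garth costing 30
Total via Fenn: 18 + 30 = 48 km.

48 km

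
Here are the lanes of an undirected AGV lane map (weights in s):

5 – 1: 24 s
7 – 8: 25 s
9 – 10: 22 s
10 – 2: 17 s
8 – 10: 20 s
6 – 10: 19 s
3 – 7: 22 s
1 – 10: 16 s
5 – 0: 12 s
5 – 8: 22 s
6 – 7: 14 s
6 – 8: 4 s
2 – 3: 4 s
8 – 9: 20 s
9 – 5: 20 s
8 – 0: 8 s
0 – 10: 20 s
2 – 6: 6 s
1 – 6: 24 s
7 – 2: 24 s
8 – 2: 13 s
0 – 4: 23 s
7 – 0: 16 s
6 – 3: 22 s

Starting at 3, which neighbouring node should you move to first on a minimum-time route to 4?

Candidate routes:
3–6–8–0–4: 22+4+8+23 = 57
3–2–6–8–0–4: 4+6+4+8+23 = 45
3–2–8–0–4: 4+13+8+23 = 48
Cheapest is 3–2–6–8–0–4 at 45 s.
So from 3 the first move is to 2.

2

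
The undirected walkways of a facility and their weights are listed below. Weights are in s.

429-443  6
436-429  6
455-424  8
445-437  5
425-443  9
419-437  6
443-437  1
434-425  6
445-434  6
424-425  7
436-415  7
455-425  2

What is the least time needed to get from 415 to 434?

Settle nodes by increasing distance from 415:
415: 0
436: 7  (via 415)
429: 13  (via 436)
443: 19  (via 429)
437: 20  (via 443)
445: 25  (via 437)
419: 26  (via 437)
425: 28  (via 443)
455: 30  (via 425)
434: 31  (via 445)
Shortest route: 415 → 436 → 429 → 443 → 437 → 445 → 434 = 31 s.

31 s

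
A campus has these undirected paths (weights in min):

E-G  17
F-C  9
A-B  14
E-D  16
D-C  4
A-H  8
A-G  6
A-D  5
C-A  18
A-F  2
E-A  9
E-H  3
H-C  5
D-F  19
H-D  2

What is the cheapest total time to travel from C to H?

Compare a few routes:
C - D - H: 4+2 = 6
C - H: 5 = 5
The minimum is 5 min via C - H.

5 min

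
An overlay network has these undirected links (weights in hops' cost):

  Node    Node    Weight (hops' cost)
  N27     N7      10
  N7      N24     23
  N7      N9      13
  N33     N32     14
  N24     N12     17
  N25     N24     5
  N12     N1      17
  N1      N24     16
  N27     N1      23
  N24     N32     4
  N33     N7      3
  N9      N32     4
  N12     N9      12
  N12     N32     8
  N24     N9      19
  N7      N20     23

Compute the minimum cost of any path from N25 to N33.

Candidate routes:
N25 → N24 → N32 → N33: 5+4+14 = 23
N25 → N24 → N32 → N9 → N7 → N33: 5+4+4+13+3 = 29
The minimum is 23 hops' cost via N25 → N24 → N32 → N33.

23 hops' cost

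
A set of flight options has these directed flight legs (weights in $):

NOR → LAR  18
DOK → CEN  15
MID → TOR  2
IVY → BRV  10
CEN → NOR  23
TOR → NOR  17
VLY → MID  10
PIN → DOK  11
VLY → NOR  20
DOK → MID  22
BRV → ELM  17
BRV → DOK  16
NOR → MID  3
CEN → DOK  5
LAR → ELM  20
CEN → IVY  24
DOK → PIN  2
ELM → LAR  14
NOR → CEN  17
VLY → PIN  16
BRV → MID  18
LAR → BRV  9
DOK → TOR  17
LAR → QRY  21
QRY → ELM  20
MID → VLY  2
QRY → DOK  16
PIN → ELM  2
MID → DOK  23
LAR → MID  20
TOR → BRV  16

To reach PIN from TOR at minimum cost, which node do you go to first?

BRV

Candidate routes:
TOR → NOR → MID → DOK → PIN: 17+3+23+2 = 45
TOR → NOR → MID → VLY → PIN: 17+3+2+16 = 38
TOR → BRV → DOK → PIN: 16+16+2 = 34
TOR → NOR → CEN → DOK → PIN: 17+17+5+2 = 41
Cheapest is TOR → BRV → DOK → PIN at $34.
So from TOR the first move is to BRV.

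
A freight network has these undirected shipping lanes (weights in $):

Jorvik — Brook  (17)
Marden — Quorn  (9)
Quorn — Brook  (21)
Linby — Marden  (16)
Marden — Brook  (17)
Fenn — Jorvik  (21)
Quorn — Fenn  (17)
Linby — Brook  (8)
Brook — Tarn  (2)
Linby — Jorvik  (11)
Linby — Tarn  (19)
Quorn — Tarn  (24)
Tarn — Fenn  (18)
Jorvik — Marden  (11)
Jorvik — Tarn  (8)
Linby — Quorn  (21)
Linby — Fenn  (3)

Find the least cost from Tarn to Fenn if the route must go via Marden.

$38

Best Tarn to Marden: Tarn → Brook → Marden costing 19
Best Marden to Fenn: Marden → Linby → Fenn costing 19
Total via Marden: 19 + 19 = $38.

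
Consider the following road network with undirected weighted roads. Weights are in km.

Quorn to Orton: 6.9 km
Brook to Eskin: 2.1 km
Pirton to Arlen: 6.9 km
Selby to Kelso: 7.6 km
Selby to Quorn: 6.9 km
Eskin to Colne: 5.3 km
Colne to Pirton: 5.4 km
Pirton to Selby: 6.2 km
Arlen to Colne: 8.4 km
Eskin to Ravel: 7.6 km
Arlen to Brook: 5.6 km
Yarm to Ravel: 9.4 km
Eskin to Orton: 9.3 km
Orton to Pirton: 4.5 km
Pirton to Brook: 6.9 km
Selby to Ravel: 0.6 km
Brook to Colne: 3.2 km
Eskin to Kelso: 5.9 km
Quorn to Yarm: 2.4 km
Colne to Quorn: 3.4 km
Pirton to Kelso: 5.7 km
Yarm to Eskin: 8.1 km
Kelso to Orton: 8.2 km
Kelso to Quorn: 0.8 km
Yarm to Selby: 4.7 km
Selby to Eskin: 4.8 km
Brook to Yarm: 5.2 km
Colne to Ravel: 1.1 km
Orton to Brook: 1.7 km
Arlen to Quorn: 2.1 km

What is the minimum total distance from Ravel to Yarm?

Running Dijkstra from Ravel:
Ravel: 0
Selby: 0.6  (via Ravel)
Colne: 1.1  (via Ravel)
Brook: 4.3  (via Colne)
Quorn: 4.5  (via Colne)
Kelso: 5.3  (via Quorn)
Yarm: 5.3  (via Selby)
Shortest route: Ravel → Selby → Yarm = 5.3 km.

5.3 km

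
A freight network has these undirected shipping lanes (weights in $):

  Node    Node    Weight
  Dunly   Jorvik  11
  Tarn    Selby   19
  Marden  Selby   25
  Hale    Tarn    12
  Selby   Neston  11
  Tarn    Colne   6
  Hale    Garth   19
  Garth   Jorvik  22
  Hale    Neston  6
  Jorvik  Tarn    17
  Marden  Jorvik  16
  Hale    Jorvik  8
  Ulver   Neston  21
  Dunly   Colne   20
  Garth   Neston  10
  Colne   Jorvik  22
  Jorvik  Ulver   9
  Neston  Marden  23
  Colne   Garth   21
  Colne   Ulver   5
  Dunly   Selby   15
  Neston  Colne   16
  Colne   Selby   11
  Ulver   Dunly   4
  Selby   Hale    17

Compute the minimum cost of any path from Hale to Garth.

$16

Settle nodes by increasing distance from Hale:
Hale: 0
Neston: 6  (via Hale)
Jorvik: 8  (via Hale)
Tarn: 12  (via Hale)
Garth: 16  (via Neston)
Shortest route: Hale → Neston → Garth = $16.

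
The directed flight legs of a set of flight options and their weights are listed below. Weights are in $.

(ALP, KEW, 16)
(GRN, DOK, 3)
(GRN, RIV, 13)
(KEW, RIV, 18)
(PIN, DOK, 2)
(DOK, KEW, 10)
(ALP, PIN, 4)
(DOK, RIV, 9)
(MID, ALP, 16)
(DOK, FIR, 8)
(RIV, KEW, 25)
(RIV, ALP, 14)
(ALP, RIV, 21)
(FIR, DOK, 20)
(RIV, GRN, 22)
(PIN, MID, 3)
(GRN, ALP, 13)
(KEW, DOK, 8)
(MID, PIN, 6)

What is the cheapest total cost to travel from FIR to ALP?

Settle nodes by increasing distance from FIR:
FIR: 0
DOK: 20  (via FIR)
RIV: 29  (via DOK)
KEW: 30  (via DOK)
ALP: 43  (via RIV)
Shortest route: FIR → DOK → RIV → ALP = $43.

$43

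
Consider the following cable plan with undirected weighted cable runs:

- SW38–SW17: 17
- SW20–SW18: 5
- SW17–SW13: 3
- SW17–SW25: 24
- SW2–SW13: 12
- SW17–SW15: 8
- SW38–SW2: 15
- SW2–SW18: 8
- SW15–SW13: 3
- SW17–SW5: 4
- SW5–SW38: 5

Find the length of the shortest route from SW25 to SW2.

Enumerating some paths:
SW25 → SW17 → SW15 → SW13 → SW2: 24+8+3+12 = 47
SW25 → SW17 → SW13 → SW2: 24+3+12 = 39
The minimum is 39 via SW25 → SW17 → SW13 → SW2.

39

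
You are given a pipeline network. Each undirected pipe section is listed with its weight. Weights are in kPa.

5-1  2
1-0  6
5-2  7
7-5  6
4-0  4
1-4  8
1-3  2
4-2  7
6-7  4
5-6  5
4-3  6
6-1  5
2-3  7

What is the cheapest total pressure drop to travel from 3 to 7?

Enumerating some paths:
3–1–5–7: 2+2+6 = 10
3–1–6–7: 2+5+4 = 11
Cheapest is 3–1–5–7 at 10 kPa.

10 kPa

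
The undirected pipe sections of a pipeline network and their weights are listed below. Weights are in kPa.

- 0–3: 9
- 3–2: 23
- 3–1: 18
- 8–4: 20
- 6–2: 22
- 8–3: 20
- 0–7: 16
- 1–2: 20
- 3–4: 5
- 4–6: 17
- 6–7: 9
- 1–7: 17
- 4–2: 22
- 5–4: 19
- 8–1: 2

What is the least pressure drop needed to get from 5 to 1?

41 kPa

Candidate routes:
5 - 4 - 3 - 1: 19+5+18 = 42
5 - 4 - 8 - 1: 19+20+2 = 41
5 - 4 - 3 - 8 - 1: 19+5+20+2 = 46
5 - 4 - 2 - 1: 19+22+20 = 61
Cheapest is 5 - 4 - 8 - 1 at 41 kPa.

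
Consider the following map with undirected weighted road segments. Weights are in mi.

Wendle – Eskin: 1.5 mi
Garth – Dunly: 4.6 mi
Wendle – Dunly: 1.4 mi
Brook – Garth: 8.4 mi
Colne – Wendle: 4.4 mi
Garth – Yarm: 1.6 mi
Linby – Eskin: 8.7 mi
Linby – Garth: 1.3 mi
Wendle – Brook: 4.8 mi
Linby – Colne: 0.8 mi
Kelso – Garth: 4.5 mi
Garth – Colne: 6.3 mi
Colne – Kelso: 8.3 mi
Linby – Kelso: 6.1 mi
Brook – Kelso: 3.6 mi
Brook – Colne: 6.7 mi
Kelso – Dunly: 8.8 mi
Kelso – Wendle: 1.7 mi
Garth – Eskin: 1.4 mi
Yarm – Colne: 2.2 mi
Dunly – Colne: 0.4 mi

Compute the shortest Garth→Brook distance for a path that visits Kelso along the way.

Shortest Garth→Kelso: Garth → Kelso = 4.5
Best Kelso to Brook: Kelso → Brook costing 3.6
Total via Kelso: 4.5 + 3.6 = 8.1 mi.

8.1 mi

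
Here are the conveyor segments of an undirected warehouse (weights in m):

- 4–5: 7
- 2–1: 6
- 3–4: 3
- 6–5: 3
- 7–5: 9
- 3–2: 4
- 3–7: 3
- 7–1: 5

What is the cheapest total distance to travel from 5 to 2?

14 m

Candidate routes:
5–7–1–2: 9+5+6 = 20
5–4–3–2: 7+3+4 = 14
5–4–3–7–1–2: 7+3+3+5+6 = 24
5–7–3–2: 9+3+4 = 16
The minimum is 14 m via 5–4–3–2.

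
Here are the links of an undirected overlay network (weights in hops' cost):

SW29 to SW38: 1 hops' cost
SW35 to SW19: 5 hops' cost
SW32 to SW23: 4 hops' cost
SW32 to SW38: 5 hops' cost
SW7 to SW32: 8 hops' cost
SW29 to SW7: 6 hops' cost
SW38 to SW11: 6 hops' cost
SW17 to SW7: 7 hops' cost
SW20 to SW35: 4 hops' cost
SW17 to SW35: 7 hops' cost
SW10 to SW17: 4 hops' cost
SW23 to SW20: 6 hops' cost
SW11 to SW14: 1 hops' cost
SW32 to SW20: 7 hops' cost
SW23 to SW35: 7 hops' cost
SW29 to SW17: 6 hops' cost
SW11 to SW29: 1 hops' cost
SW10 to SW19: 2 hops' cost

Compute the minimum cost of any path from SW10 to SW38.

Running Dijkstra from SW10:
SW10: 0
SW19: 2  (via SW10)
SW17: 4  (via SW10)
SW35: 7  (via SW19)
SW29: 10  (via SW17)
SW20: 11  (via SW35)
SW7: 11  (via SW17)
SW11: 11  (via SW29)
SW38: 11  (via SW29)
Shortest route: SW10 → SW17 → SW29 → SW38 = 11 hops' cost.

11 hops' cost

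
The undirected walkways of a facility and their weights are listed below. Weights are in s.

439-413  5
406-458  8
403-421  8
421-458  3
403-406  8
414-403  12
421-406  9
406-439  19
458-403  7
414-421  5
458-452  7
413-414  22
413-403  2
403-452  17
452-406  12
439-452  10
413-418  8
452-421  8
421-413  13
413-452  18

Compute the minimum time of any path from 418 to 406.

Settle nodes by increasing distance from 418:
418: 0
413: 8  (via 418)
403: 10  (via 413)
439: 13  (via 413)
458: 17  (via 403)
421: 18  (via 403)
406: 18  (via 403)
Shortest route: 418–413–403–406 = 18 s.

18 s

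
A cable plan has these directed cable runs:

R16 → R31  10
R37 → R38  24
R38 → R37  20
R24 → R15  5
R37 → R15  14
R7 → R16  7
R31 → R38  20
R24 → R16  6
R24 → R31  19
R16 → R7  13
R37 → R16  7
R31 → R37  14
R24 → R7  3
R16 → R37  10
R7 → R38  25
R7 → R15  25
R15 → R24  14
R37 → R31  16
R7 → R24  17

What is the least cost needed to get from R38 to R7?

Compare a few routes:
R38 - R37 - R15 - R24 - R16 - R7: 20+14+14+6+13 = 67
R38 - R37 - R15 - R24 - R7: 20+14+14+3 = 51
R38 - R37 - R16 - R7: 20+7+13 = 40
Cheapest is R38 - R37 - R16 - R7 at 40.

40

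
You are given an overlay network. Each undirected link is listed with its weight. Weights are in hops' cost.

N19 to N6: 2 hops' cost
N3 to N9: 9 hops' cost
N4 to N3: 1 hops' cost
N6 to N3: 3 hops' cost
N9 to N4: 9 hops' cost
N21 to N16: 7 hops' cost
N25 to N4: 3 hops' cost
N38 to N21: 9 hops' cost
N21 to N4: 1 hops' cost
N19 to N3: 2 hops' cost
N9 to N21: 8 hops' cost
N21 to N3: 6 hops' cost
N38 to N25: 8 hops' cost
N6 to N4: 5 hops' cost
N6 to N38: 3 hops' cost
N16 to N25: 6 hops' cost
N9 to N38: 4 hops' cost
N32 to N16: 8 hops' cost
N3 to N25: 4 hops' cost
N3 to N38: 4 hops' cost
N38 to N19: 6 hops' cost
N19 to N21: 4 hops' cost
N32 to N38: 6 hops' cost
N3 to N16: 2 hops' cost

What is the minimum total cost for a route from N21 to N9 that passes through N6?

12 hops' cost

Best N21 to N6: N21–N4–N3–N6 costing 5
Shortest N6→N9: N6–N38–N9 = 7
Total via N6: 5 + 7 = 12 hops' cost.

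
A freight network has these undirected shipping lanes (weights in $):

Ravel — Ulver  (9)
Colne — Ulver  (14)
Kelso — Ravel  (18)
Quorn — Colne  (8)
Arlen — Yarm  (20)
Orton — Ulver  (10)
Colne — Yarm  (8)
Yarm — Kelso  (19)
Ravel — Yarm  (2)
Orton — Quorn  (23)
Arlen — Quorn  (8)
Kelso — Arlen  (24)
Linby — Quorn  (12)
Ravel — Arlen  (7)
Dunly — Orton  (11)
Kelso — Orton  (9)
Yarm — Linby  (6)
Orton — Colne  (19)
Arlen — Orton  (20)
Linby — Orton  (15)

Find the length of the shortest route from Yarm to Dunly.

Enumerating some paths:
Yarm → Colne → Orton → Dunly: 8+19+11 = 38
Yarm → Linby → Orton → Dunly: 6+15+11 = 32
The minimum is $32 via Yarm → Linby → Orton → Dunly.

$32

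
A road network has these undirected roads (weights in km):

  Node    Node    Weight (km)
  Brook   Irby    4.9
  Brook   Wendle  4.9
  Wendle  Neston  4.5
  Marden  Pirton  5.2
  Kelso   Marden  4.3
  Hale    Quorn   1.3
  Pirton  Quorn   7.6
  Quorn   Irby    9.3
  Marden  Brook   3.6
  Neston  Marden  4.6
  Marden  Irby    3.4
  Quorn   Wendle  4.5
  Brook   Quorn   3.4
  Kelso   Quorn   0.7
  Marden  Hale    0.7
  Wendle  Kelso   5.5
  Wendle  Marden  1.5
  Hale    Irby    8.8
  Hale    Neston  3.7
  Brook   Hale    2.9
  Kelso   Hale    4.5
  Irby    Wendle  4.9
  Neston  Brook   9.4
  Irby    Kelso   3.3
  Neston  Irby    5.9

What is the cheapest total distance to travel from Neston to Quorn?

5 km

Enumerating some paths:
Neston - Wendle - Marden - Hale - Quorn: 4.5+1.5+0.7+1.3 = 8
Neston - Hale - Kelso - Quorn: 3.7+4.5+0.7 = 8.9
Neston - Marden - Hale - Quorn: 4.6+0.7+1.3 = 6.6
Neston - Hale - Quorn: 3.7+1.3 = 5
Cheapest is Neston - Hale - Quorn at 5 km.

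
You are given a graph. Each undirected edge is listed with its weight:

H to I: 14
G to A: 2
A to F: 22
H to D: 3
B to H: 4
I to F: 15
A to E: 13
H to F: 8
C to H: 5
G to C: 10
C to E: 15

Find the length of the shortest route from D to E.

Running Dijkstra from D:
D: 0
H: 3  (via D)
B: 7  (via H)
C: 8  (via H)
F: 11  (via H)
I: 17  (via H)
G: 18  (via C)
A: 20  (via G)
E: 23  (via C)
Shortest route: D → H → C → E = 23.

23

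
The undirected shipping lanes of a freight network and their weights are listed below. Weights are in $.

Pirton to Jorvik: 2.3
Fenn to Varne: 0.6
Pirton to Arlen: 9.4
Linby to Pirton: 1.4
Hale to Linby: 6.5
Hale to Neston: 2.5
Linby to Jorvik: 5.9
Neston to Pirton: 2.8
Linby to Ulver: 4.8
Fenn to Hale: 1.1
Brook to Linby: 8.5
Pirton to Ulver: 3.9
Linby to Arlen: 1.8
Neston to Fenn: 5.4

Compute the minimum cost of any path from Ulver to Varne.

Enumerating some paths:
Ulver - Pirton - Neston - Hale - Fenn - Varne: 3.9+2.8+2.5+1.1+0.6 = 10.9
Ulver - Pirton - Neston - Fenn - Varne: 3.9+2.8+5.4+0.6 = 12.7
The minimum is $10.9 via Ulver - Pirton - Neston - Hale - Fenn - Varne.

$10.9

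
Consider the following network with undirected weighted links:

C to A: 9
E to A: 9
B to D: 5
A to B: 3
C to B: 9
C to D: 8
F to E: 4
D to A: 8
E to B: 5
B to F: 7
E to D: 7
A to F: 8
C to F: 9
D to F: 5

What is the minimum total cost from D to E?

7

Enumerating some paths:
D - F - E: 5+4 = 9
D - B - E: 5+5 = 10
D - E: 7 = 7
Cheapest is D - E at 7.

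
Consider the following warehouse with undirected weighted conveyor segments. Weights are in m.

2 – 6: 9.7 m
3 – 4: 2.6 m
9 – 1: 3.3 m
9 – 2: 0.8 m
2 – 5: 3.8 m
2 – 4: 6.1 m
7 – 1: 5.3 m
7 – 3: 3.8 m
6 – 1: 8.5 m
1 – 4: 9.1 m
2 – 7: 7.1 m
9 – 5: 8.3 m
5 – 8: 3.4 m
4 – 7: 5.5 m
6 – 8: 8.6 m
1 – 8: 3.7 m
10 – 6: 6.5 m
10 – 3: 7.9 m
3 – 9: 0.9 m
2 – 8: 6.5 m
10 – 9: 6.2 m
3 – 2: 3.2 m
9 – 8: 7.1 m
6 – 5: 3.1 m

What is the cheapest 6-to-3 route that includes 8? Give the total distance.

14.4 m

Best 6 to 8: 6–5–8 costing 6.5
Best 8 to 3: 8–1–9–3 costing 7.9
Total via 8: 6.5 + 7.9 = 14.4 m.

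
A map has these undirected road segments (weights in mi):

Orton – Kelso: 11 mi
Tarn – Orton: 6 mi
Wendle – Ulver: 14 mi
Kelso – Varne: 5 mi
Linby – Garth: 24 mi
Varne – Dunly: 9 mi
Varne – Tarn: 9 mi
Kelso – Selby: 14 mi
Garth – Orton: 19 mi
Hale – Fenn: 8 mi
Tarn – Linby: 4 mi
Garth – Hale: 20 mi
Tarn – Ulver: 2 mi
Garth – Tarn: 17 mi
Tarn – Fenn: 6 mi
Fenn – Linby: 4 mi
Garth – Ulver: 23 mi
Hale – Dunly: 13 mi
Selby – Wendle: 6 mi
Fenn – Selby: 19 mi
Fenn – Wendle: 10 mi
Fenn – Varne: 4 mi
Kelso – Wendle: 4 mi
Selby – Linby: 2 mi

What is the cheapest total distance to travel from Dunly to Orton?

Shortest distances from Dunly:
Dunly: 0
Varne: 9  (via Dunly)
Hale: 13  (via Dunly)
Fenn: 13  (via Varne)
Kelso: 14  (via Varne)
Linby: 17  (via Fenn)
Wendle: 18  (via Kelso)
Tarn: 18  (via Varne)
Selby: 19  (via Linby)
Ulver: 20  (via Tarn)
Orton: 24  (via Tarn)
Shortest route: Dunly → Varne → Tarn → Orton = 24 mi.

24 mi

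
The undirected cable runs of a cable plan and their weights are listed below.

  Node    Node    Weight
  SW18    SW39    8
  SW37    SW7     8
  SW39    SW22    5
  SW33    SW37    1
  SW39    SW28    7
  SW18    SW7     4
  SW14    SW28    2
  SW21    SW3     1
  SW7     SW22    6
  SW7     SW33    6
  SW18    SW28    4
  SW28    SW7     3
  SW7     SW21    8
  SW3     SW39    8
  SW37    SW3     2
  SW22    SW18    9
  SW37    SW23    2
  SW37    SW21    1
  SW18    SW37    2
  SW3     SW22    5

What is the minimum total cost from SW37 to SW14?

8

Enumerating some paths:
SW37 - SW18 - SW28 - SW14: 2+4+2 = 8
SW37 - SW18 - SW7 - SW28 - SW14: 2+4+3+2 = 11
The minimum is 8 via SW37 - SW18 - SW28 - SW14.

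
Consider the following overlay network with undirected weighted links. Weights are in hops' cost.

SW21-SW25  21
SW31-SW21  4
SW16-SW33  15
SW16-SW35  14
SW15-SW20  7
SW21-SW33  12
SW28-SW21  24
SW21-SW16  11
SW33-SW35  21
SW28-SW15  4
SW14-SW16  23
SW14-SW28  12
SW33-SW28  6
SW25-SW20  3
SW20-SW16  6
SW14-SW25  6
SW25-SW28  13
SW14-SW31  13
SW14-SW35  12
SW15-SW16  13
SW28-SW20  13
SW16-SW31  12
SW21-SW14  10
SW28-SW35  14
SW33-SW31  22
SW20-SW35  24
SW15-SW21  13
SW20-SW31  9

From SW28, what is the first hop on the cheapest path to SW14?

Candidate routes:
SW28–SW20–SW25–SW14: 13+3+6 = 22
SW28–SW25–SW14: 13+6 = 19
SW28–SW14: 12 = 12
SW28–SW15–SW20–SW25–SW14: 4+7+3+6 = 20
The minimum is 12 hops' cost via SW28–SW14.
So from SW28 the first move is to SW14.

SW14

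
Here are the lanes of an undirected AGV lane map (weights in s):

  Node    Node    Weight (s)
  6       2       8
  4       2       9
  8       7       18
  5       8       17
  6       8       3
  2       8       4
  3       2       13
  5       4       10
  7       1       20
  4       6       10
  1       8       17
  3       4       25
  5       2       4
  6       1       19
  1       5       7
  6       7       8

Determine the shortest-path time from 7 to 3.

28 s

Settle nodes by increasing distance from 7:
7: 0
6: 8  (via 7)
8: 11  (via 6)
2: 15  (via 8)
4: 18  (via 6)
5: 19  (via 2)
1: 20  (via 7)
3: 28  (via 2)
Shortest route: 7–6–8–2–3 = 28 s.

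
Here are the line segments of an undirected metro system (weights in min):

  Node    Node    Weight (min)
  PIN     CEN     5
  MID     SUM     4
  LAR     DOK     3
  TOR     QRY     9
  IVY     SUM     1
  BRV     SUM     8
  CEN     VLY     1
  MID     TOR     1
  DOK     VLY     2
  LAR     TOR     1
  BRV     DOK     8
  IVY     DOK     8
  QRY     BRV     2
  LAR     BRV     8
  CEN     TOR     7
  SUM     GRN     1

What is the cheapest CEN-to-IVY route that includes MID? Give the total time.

13 min

Shortest CEN→MID: CEN → TOR → MID = 8
Best MID to IVY: MID → SUM → IVY costing 5
Total via MID: 8 + 5 = 13 min.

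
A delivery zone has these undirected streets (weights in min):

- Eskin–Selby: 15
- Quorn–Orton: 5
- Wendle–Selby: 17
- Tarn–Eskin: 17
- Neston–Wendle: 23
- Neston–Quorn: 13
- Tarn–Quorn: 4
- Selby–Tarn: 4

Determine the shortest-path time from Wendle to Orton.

30 min

Enumerating some paths:
Wendle → Neston → Quorn → Orton: 23+13+5 = 41
Wendle → Selby → Tarn → Quorn → Orton: 17+4+4+5 = 30
The minimum is 30 min via Wendle → Selby → Tarn → Quorn → Orton.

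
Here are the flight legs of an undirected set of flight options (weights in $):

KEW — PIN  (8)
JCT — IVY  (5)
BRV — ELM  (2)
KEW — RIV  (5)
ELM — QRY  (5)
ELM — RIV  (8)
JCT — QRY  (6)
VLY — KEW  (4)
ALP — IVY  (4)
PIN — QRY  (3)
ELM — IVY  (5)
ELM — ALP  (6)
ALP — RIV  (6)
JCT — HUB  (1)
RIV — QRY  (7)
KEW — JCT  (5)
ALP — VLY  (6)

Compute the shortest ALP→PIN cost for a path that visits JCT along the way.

$18

Shortest ALP→JCT: ALP → IVY → JCT = 9
Shortest JCT→PIN: JCT → QRY → PIN = 9
Total via JCT: 9 + 9 = $18.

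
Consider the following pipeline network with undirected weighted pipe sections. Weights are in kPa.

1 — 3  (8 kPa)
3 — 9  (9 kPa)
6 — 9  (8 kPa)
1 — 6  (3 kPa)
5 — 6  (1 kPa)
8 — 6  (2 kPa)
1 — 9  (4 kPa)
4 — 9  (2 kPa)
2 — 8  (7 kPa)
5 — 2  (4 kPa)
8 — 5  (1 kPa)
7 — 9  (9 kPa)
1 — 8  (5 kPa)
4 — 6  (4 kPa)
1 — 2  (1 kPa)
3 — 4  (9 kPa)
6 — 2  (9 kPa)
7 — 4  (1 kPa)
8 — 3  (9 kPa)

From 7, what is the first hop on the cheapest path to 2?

4

Compare a few routes:
7–4–9–1–2: 1+2+4+1 = 8
7–4–6–1–2: 1+4+3+1 = 9
The minimum is 8 kPa via 7–4–9–1–2.
So from 7 the first move is to 4.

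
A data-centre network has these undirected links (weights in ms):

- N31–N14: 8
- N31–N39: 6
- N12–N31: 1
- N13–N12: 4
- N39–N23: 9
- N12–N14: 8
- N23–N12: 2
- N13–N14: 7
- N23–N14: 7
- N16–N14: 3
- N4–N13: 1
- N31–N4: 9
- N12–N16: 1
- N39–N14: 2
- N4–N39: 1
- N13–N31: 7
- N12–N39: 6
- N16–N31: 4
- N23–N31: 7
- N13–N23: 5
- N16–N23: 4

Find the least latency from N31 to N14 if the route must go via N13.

Best N31 to N13: N31 → N12 → N13 costing 5
Best N13 to N14: N13 → N4 → N39 → N14 costing 4
Total via N13: 5 + 4 = 9 ms.

9 ms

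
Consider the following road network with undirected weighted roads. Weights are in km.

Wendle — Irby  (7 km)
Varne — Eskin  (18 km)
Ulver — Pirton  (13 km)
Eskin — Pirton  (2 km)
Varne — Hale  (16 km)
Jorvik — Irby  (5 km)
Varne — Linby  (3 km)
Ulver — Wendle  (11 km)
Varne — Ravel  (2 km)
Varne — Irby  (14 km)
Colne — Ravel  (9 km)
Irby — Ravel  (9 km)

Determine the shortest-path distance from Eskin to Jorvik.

34 km

Settle nodes by increasing distance from Eskin:
Eskin: 0
Pirton: 2  (via Eskin)
Ulver: 15  (via Pirton)
Varne: 18  (via Eskin)
Ravel: 20  (via Varne)
Linby: 21  (via Varne)
Wendle: 26  (via Ulver)
Colne: 29  (via Ravel)
Irby: 29  (via Ravel)
Jorvik: 34  (via Irby)
Shortest route: Eskin–Varne–Ravel–Irby–Jorvik = 34 km.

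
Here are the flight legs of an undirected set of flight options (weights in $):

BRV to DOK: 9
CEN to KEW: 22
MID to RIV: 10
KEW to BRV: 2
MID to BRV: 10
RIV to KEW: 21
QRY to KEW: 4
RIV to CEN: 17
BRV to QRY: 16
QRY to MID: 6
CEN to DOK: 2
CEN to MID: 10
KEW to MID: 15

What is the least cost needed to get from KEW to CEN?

$13

Settle nodes by increasing distance from KEW:
KEW: 0
BRV: 2  (via KEW)
QRY: 4  (via KEW)
MID: 10  (via QRY)
DOK: 11  (via BRV)
CEN: 13  (via DOK)
Shortest route: KEW–BRV–DOK–CEN = $13.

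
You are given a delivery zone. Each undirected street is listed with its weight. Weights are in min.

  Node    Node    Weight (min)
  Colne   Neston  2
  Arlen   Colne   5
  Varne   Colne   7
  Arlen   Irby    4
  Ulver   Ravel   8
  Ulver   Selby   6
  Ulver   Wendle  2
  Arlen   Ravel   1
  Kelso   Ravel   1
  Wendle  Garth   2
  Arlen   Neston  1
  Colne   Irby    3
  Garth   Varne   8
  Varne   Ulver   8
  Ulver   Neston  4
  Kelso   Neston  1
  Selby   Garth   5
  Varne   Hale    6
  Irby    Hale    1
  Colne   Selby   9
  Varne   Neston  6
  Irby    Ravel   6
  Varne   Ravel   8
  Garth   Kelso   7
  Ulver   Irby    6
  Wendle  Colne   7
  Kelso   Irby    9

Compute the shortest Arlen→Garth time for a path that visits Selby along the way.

Best Arlen to Selby: Arlen–Neston–Ulver–Selby costing 11
Best Selby to Garth: Selby–Garth costing 5
Total via Selby: 11 + 5 = 16 min.

16 min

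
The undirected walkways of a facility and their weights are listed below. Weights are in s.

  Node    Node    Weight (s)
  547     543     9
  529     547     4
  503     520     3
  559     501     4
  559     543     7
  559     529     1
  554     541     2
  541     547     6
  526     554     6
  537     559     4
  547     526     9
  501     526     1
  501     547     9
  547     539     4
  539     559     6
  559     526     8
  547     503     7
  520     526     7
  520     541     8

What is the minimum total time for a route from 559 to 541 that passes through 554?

Shortest 559→554: 559–501–526–554 = 11
Shortest 554→541: 554–541 = 2
Total via 554: 11 + 2 = 13 s.

13 s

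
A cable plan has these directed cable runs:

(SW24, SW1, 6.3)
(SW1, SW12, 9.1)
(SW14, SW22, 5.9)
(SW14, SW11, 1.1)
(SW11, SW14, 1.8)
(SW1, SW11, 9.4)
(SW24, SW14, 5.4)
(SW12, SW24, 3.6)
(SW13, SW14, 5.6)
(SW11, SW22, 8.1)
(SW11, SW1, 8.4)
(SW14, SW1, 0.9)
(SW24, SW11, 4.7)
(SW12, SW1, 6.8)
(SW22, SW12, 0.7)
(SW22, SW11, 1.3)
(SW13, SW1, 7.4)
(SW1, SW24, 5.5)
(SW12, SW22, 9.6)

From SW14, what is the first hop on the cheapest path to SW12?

SW22

Enumerating some paths:
SW14 → SW22 → SW12: 5.9+0.7 = 6.6
SW14 → SW11 → SW22 → SW12: 1.1+8.1+0.7 = 9.9
The minimum is 6.6 via SW14 → SW22 → SW12.
So from SW14 the first move is to SW22.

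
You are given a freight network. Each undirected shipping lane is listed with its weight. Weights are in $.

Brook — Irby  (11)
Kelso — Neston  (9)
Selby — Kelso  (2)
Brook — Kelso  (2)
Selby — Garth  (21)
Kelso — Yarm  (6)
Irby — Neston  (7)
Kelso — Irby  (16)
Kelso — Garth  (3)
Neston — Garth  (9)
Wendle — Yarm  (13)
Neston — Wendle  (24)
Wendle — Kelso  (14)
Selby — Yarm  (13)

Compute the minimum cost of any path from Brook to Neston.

$11

Candidate routes:
Brook → Kelso → Garth → Neston: 2+3+9 = 14
Brook → Irby → Neston: 11+7 = 18
Brook → Kelso → Irby → Neston: 2+16+7 = 25
Brook → Kelso → Neston: 2+9 = 11
Cheapest is Brook → Kelso → Neston at $11.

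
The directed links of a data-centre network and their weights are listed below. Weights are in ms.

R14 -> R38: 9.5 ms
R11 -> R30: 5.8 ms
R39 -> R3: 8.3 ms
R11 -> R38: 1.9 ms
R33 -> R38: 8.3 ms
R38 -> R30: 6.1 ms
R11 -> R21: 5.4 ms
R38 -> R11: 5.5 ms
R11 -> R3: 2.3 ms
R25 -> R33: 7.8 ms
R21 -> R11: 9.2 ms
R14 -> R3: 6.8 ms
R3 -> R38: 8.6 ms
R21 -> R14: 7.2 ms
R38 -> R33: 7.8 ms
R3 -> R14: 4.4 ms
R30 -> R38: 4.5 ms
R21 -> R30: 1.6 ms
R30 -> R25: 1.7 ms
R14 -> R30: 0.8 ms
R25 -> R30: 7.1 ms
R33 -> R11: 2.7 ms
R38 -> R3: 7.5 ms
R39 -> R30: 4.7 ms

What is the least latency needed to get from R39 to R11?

14.7 ms

Candidate routes:
R39 - R30 - R38 - R33 - R11: 4.7+4.5+7.8+2.7 = 19.7
R39 - R30 - R38 - R11: 4.7+4.5+5.5 = 14.7
R39 - R30 - R25 - R33 - R11: 4.7+1.7+7.8+2.7 = 16.9
The minimum is 14.7 ms via R39 - R30 - R38 - R11.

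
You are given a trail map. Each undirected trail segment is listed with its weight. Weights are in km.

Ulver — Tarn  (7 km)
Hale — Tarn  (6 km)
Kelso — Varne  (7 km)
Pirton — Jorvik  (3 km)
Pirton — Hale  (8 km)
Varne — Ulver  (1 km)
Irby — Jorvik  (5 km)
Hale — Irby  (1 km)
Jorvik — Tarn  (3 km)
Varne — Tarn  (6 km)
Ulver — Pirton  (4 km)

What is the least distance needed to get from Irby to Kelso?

20 km

Settle nodes by increasing distance from Irby:
Irby: 0
Hale: 1  (via Irby)
Jorvik: 5  (via Irby)
Tarn: 7  (via Hale)
Pirton: 8  (via Jorvik)
Ulver: 12  (via Pirton)
Varne: 13  (via Tarn)
Kelso: 20  (via Varne)
Shortest route: Irby → Hale → Tarn → Varne → Kelso = 20 km.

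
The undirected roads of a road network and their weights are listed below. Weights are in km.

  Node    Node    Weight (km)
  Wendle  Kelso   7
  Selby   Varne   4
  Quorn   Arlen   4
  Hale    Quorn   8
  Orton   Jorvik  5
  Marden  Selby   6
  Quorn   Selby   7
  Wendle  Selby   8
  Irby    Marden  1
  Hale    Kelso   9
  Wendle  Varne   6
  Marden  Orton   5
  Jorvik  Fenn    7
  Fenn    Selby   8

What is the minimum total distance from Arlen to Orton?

Shortest distances from Arlen:
Arlen: 0
Quorn: 4  (via Arlen)
Selby: 11  (via Quorn)
Hale: 12  (via Quorn)
Varne: 15  (via Selby)
Marden: 17  (via Selby)
Irby: 18  (via Marden)
Fenn: 19  (via Selby)
Wendle: 19  (via Selby)
Kelso: 21  (via Hale)
Orton: 22  (via Marden)
Shortest route: Arlen → Quorn → Selby → Marden → Orton = 22 km.

22 km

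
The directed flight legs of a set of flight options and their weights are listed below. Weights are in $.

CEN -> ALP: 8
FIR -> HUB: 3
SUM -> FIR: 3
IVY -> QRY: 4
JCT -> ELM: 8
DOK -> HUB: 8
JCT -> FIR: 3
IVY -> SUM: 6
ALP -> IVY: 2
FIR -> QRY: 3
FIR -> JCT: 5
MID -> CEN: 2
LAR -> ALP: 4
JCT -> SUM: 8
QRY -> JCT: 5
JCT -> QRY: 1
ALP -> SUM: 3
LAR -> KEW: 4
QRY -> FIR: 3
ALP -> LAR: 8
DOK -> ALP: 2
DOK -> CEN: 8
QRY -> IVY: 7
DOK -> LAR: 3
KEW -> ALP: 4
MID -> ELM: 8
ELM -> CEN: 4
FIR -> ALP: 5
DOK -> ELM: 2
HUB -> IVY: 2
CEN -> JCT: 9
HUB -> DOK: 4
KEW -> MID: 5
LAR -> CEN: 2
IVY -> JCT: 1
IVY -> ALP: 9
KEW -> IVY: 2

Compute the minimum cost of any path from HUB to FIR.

Shortest distances from HUB:
HUB: 0
IVY: 2  (via HUB)
JCT: 3  (via IVY)
DOK: 4  (via HUB)
QRY: 4  (via JCT)
FIR: 6  (via JCT)
Shortest route: HUB → IVY → JCT → FIR = $6.

$6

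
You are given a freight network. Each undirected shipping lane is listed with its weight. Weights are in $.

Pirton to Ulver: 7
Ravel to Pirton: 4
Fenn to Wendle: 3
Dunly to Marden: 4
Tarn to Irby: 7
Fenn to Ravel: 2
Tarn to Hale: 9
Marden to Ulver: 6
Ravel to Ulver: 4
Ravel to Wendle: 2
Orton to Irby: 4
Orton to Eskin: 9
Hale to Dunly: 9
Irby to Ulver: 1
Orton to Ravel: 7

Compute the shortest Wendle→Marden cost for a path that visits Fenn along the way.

Best Wendle to Fenn: Wendle–Fenn costing 3
Best Fenn to Marden: Fenn–Ravel–Ulver–Marden costing 12
Total via Fenn: 3 + 12 = $15.

$15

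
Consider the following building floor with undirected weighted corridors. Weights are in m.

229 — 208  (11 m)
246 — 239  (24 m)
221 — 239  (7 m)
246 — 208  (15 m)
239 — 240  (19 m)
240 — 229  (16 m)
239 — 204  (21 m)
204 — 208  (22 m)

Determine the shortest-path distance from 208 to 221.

Shortest distances from 208:
208: 0
229: 11  (via 208)
246: 15  (via 208)
204: 22  (via 208)
240: 27  (via 229)
239: 39  (via 246)
221: 46  (via 239)
Shortest route: 208 → 246 → 239 → 221 = 46 m.

46 m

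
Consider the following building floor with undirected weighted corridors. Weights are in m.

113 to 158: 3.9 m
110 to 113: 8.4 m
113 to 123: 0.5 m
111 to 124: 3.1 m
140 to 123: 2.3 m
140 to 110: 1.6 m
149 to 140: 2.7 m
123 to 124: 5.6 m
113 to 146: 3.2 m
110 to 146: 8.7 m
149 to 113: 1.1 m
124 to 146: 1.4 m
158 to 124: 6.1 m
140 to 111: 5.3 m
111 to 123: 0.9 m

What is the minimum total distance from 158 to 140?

6.7 m

Shortest distances from 158:
158: 0
113: 3.9  (via 158)
123: 4.4  (via 113)
149: 5  (via 113)
111: 5.3  (via 123)
124: 6.1  (via 158)
140: 6.7  (via 123)
Shortest route: 158–113–123–140 = 6.7 m.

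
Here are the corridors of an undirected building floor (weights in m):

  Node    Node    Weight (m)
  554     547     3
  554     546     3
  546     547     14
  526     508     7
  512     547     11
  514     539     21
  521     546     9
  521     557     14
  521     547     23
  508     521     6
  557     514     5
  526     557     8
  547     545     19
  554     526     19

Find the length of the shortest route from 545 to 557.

Running Dijkstra from 545:
545: 0
547: 19  (via 545)
554: 22  (via 547)
546: 25  (via 554)
512: 30  (via 547)
521: 34  (via 546)
508: 40  (via 521)
526: 41  (via 554)
557: 48  (via 521)
Shortest route: 545 → 547 → 554 → 546 → 521 → 557 = 48 m.

48 m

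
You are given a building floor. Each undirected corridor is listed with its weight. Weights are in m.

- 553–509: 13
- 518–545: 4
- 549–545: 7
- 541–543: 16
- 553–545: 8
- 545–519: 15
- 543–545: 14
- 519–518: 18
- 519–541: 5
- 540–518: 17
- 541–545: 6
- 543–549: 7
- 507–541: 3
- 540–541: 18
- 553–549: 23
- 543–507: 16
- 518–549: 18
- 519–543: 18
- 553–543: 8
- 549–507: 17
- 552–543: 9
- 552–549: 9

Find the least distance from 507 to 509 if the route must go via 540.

Shortest 507→540: 507–541–540 = 21
Best 540 to 509: 540–518–545–553–509 costing 42
Total via 540: 21 + 42 = 63 m.

63 m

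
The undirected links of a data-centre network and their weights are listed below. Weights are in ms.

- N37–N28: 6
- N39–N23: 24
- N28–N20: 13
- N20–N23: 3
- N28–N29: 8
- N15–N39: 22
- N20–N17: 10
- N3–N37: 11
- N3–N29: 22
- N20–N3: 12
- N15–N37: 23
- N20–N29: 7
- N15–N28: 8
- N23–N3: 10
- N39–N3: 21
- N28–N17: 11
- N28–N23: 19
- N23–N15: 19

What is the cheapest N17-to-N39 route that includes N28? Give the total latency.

41 ms

Shortest N17→N28: N17–N28 = 11
Best N28 to N39: N28–N15–N39 costing 30
Total via N28: 11 + 30 = 41 ms.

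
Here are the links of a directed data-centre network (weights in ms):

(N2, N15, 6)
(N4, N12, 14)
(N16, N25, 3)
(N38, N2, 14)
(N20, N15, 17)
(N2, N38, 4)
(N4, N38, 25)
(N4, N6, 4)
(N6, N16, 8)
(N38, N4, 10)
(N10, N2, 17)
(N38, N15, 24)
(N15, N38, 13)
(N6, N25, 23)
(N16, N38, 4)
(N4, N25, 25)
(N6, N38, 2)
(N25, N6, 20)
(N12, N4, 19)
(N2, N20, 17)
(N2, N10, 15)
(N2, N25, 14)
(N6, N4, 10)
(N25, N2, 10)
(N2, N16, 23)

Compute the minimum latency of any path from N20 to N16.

Running Dijkstra from N20:
N20: 0
N15: 17  (via N20)
N38: 30  (via N15)
N4: 40  (via N38)
N2: 44  (via N38)
N6: 44  (via N4)
N16: 52  (via N6)
Shortest route: N20 → N15 → N38 → N4 → N6 → N16 = 52 ms.

52 ms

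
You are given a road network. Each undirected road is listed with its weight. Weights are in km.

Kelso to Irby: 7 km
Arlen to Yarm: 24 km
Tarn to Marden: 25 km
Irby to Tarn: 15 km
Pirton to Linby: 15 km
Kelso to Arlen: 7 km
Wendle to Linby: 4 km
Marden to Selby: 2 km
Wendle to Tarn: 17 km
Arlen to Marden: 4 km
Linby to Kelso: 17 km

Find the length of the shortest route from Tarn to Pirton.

Shortest distances from Tarn:
Tarn: 0
Irby: 15  (via Tarn)
Wendle: 17  (via Tarn)
Linby: 21  (via Wendle)
Kelso: 22  (via Irby)
Marden: 25  (via Tarn)
Selby: 27  (via Marden)
Arlen: 29  (via Kelso)
Pirton: 36  (via Linby)
Shortest route: Tarn → Wendle → Linby → Pirton = 36 km.

36 km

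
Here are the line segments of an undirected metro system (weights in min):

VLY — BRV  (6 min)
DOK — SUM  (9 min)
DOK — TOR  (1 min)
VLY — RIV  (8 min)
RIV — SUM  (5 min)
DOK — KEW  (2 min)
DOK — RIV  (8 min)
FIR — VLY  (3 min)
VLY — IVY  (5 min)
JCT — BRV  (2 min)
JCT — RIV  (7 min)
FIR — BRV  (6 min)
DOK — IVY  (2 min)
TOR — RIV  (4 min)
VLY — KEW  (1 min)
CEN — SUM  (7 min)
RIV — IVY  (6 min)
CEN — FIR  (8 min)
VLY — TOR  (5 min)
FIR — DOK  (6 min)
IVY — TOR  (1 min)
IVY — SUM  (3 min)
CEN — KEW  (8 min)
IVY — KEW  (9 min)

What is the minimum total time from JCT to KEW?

Shortest distances from JCT:
JCT: 0
BRV: 2  (via JCT)
RIV: 7  (via JCT)
VLY: 8  (via BRV)
FIR: 8  (via BRV)
KEW: 9  (via VLY)
Shortest route: JCT → BRV → VLY → KEW = 9 min.

9 min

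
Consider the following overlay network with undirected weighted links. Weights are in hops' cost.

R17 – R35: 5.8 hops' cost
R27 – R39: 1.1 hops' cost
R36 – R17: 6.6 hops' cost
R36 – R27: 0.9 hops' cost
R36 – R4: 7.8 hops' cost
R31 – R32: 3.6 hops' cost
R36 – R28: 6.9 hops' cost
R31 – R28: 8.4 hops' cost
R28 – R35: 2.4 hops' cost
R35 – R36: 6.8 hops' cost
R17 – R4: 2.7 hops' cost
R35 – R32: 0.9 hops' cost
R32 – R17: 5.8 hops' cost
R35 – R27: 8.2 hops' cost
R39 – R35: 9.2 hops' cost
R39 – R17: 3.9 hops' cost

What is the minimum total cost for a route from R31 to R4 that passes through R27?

19.9 hops' cost

Shortest R31→R27: R31–R32–R35–R36–R27 = 12.2
Shortest R27→R4: R27–R39–R17–R4 = 7.7
Total via R27: 12.2 + 7.7 = 19.9 hops' cost.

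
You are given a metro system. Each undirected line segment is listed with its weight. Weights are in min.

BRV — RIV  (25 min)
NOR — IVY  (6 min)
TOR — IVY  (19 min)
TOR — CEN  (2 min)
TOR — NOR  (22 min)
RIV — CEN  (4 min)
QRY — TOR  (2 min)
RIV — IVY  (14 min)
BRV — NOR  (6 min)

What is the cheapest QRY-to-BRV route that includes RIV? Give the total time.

Shortest QRY→RIV: QRY–TOR–CEN–RIV = 8
Shortest RIV→BRV: RIV–BRV = 25
Total via RIV: 8 + 25 = 33 min.

33 min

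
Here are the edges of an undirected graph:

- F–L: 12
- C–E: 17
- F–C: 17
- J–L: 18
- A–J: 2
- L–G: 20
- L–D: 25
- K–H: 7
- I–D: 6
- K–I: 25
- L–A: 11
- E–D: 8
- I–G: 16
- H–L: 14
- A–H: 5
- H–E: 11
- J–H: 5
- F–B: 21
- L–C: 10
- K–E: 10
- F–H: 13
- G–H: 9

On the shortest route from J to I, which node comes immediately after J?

H

Enumerating some paths:
J–H–K–E–D–I: 5+7+10+8+6 = 36
J–A–H–E–D–I: 2+5+11+8+6 = 32
J–A–H–G–I: 2+5+9+16 = 32
J–H–G–I: 5+9+16 = 30
Cheapest is J–H–G–I at 30.
So from J the first move is to H.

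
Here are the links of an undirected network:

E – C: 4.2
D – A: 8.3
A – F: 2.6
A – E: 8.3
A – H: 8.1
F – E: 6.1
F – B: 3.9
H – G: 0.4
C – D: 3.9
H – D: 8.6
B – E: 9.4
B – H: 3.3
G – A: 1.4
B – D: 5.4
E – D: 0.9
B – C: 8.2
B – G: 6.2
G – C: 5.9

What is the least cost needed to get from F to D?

7

Enumerating some paths:
F–B–D: 3.9+5.4 = 9.3
F–E–D: 6.1+0.9 = 7
Cheapest is F–E–D at 7.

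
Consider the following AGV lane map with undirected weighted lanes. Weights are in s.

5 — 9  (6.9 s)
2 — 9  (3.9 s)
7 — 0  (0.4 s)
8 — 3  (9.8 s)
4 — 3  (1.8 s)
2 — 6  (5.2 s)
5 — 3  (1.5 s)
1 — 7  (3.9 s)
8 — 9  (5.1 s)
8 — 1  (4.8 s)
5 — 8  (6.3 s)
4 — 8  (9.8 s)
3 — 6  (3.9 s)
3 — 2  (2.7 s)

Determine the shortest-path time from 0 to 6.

Running Dijkstra from 0:
0: 0
7: 0.4  (via 0)
1: 4.3  (via 7)
8: 9.1  (via 1)
9: 14.2  (via 8)
5: 15.4  (via 8)
3: 16.9  (via 5)
2: 18.1  (via 9)
4: 18.7  (via 3)
6: 20.8  (via 3)
Shortest route: 0 → 7 → 1 → 8 → 5 → 3 → 6 = 20.8 s.

20.8 s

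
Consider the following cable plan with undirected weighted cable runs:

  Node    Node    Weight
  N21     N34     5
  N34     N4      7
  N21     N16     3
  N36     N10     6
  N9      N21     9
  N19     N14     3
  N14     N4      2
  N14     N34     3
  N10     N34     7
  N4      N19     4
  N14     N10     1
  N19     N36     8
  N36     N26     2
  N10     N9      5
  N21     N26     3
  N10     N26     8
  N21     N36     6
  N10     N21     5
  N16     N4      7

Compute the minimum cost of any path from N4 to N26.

Compare a few routes:
N4 → N14 → N34 → N21 → N26: 2+3+5+3 = 13
N4 → N16 → N21 → N26: 7+3+3 = 13
N4 → N14 → N10 → N26: 2+1+8 = 11
The minimum is 11 via N4 → N14 → N10 → N26.

11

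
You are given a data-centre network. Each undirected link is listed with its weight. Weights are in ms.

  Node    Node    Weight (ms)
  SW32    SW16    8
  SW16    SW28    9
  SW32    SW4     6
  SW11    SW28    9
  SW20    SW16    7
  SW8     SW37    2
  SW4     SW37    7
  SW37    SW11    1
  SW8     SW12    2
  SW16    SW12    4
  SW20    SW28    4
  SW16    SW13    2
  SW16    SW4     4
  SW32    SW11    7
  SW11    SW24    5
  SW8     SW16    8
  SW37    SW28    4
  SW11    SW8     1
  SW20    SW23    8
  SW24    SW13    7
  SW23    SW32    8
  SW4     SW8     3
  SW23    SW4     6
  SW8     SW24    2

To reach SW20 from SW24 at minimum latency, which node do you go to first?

SW8

Compare a few routes:
SW24 → SW8 → SW37 → SW28 → SW20: 2+2+4+4 = 12
SW24 → SW8 → SW12 → SW16 → SW20: 2+2+4+7 = 15
SW24 → SW11 → SW37 → SW28 → SW20: 5+1+4+4 = 14
Cheapest is SW24 → SW8 → SW37 → SW28 → SW20 at 12 ms.
So from SW24 the first move is to SW8.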